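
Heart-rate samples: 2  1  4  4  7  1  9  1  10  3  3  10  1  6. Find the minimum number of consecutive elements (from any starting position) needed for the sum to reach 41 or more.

8

Extend right; whenever the sum reaches 41, record the length and shrink from the left:
add 2: running sum 2 < 41
add 1: running sum 3 < 41
add 4: running sum 7 < 41
add 4: running sum 11 < 41
add 7: running sum 18 < 41
add 1: running sum 19 < 41
add 9: running sum 28 < 41
add 1: running sum 29 < 41
add 10: running sum 39 < 41
add 3: shortest ending here [2, 1, 4, 4, 7, 1, 9, 1, 10, 3] sum 42, len 10
add 3: shortest ending here [4, 4, 7, 1, 9, 1, 10, 3, 3] sum 42, len 9
add 10: shortest ending here [7, 1, 9, 1, 10, 3, 3, 10] sum 44, len 8
add 1: shortest ending here [7, 1, 9, 1, 10, 3, 3, 10, 1] sum 45, len 9
add 6: shortest ending here [9, 1, 10, 3, 3, 10, 1, 6] sum 43, len 8
Shortest qualifying length: 8.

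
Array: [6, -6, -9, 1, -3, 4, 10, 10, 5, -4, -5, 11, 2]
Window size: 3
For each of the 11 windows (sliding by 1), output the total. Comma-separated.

[6, -6, -9] → sum -9
[-6, -9, 1] → sum -14
[-9, 1, -3] → sum -11
[1, -3, 4] → sum 2
[-3, 4, 10] → sum 11
[4, 10, 10] → sum 24
[10, 10, 5] → sum 25
[10, 5, -4] → sum 11
[5, -4, -5] → sum -4
[-4, -5, 11] → sum 2
[-5, 11, 2] → sum 8

-9, -14, -11, 2, 11, 24, 25, 11, -4, 2, 8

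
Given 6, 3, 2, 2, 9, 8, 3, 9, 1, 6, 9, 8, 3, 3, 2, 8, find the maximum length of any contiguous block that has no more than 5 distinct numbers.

[6] 1 distinct, len 1
[6, 3] 2 distinct, len 2
[6, 3, 2] 3 distinct, len 3
[6, 3, 2, 2] 3 distinct, len 4
[6, 3, 2, 2, 9] 4 distinct, len 5
[6, 3, 2, 2, 9, 8] 5 distinct, len 6
[6, 3, 2, 2, 9, 8, 3] 5 distinct, len 7
[6, 3, 2, 2, 9, 8, 3, 9] 5 distinct, len 8
[3, 2, 2, 9, 8, 3, 9, 1] 5 distinct, len 8
[9, 8, 3, 9, 1, 6] 5 distinct, len 6
[9, 8, 3, 9, 1, 6, 9] 5 distinct, len 7
[9, 8, 3, 9, 1, 6, 9, 8] 5 distinct, len 8
[9, 8, 3, 9, 1, 6, 9, 8, 3] 5 distinct, len 9
[9, 8, 3, 9, 1, 6, 9, 8, 3, 3] 5 distinct, len 10
[6, 9, 8, 3, 3, 2] 5 distinct, len 6
[6, 9, 8, 3, 3, 2, 8] 5 distinct, len 7
Longest length with ≤5 distinct: 10.

10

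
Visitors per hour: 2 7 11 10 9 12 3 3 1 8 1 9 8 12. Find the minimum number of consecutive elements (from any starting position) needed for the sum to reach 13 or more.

add 2: running sum 2 < 13
add 7: running sum 9 < 13
add 11: shortest ending here [7, 11] sum 18, len 2
add 10: shortest ending here [11, 10] sum 21, len 2
add 9: shortest ending here [10, 9] sum 19, len 2
add 12: shortest ending here [9, 12] sum 21, len 2
add 3: shortest ending here [12, 3] sum 15, len 2
add 3: shortest ending here [12, 3, 3] sum 18, len 3
add 1: shortest ending here [12, 3, 3, 1] sum 19, len 4
add 8: shortest ending here [3, 3, 1, 8] sum 15, len 4
add 1: shortest ending here [3, 1, 8, 1] sum 13, len 4
add 9: shortest ending here [8, 1, 9] sum 18, len 3
add 8: shortest ending here [9, 8] sum 17, len 2
add 12: shortest ending here [8, 12] sum 20, len 2
Shortest qualifying length: 2.

2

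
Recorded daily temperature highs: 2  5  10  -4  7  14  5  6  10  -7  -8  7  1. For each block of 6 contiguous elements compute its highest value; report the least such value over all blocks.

[2, 5, 10, -4, 7, 14] → max 14
[5, 10, -4, 7, 14, 5] → max 14
[10, -4, 7, 14, 5, 6] → max 14
[-4, 7, 14, 5, 6, 10] → max 14
[7, 14, 5, 6, 10, -7] → max 14
[14, 5, 6, 10, -7, -8] → max 14
[5, 6, 10, -7, -8, 7] → max 10
[6, 10, -7, -8, 7, 1] → max 10
Least of these is 10.

10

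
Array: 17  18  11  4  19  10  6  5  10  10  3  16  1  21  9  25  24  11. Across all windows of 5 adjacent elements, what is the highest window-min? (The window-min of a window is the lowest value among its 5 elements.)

17 18 11 4 19 → min 4
18 11 4 19 10 → min 4
11 4 19 10 6 → min 4
4 19 10 6 5 → min 4
19 10 6 5 10 → min 5
10 6 5 10 10 → min 5
6 5 10 10 3 → min 3
5 10 10 3 16 → min 3
10 10 3 16 1 → min 1
10 3 16 1 21 → min 1
3 16 1 21 9 → min 1
16 1 21 9 25 → min 1
1 21 9 25 24 → min 1
21 9 25 24 11 → min 9
Highest of these is 9.

9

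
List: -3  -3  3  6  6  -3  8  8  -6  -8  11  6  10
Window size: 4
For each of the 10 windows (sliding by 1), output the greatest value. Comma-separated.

6, 6, 6, 8, 8, 8, 8, 11, 11, 11

(-3, -3, 3, 6) → max 6
(-3, 3, 6, 6) → max 6
(3, 6, 6, -3) → max 6
(6, 6, -3, 8) → max 8
(6, -3, 8, 8) → max 8
(-3, 8, 8, -6) → max 8
(8, 8, -6, -8) → max 8
(8, -6, -8, 11) → max 11
(-6, -8, 11, 6) → max 11
(-8, 11, 6, 10) → max 11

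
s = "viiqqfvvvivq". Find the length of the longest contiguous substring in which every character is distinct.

3

[v] len 1
[v, i] len 2
[i] len 1
[i, q] len 2
[q] len 1
[q, f] len 2
[q, f, v] len 3
[v] len 1
[v] len 1
[v, i] len 2
[i, v] len 2
[i, v, q] len 3
Longest all-distinct length: 3.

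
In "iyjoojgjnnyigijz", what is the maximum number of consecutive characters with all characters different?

add i: [i] len 1
add y: [i, y] len 2
add j: [i, y, j] len 3
add o: [i, y, j, o] len 4
add o (repeat o, move left end past it): [o] len 1
add j: [o, j] len 2
add g: [o, j, g] len 3
add j (repeat j, move left end past it): [g, j] len 2
add n: [g, j, n] len 3
add n (repeat n, move left end past it): [n] len 1
add y: [n, y] len 2
add i: [n, y, i] len 3
add g: [n, y, i, g] len 4
add i (repeat i, move left end past it): [g, i] len 2
add j: [g, i, j] len 3
add z: [g, i, j, z] len 4
Longest all-distinct length: 4.

4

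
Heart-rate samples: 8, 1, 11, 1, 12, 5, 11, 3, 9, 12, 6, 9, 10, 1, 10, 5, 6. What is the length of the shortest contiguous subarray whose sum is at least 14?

Extend right; whenever the sum reaches 14, record the length and shrink from the left:
add 8: running sum 8 < 14
add 1: running sum 9 < 14
end 2: [8, 1, 11] sum 20, len 3
end 3: [8, 1, 11, 1] sum 21, len 4
end 4: [11, 1, 12] sum 24, len 3
end 5: [12, 5] sum 17, len 2
end 6: [5, 11] sum 16, len 2
end 7: [11, 3] sum 14, len 2
end 8: [11, 3, 9] sum 23, len 3
end 9: [9, 12] sum 21, len 2
end 10: [12, 6] sum 18, len 2
end 11: [6, 9] sum 15, len 2
end 12: [9, 10] sum 19, len 2
end 13: [9, 10, 1] sum 20, len 3
end 14: [10, 1, 10] sum 21, len 3
end 15: [10, 5] sum 15, len 2
end 16: [10, 5, 6] sum 21, len 3
Shortest qualifying length: 2.

2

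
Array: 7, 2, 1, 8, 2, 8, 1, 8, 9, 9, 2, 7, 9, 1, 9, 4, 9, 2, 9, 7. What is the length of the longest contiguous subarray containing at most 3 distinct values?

7

Extend right; when distinct count exceeds 3, shrink from the left:
[7] 1 distinct, len 1
[7, 2] 2 distinct, len 2
[7, 2, 1] 3 distinct, len 3
[2, 1, 8] 3 distinct, len 3
[2, 1, 8, 2] 3 distinct, len 4
[2, 1, 8, 2, 8] 3 distinct, len 5
[2, 1, 8, 2, 8, 1] 3 distinct, len 6
[2, 1, 8, 2, 8, 1, 8] 3 distinct, len 7
[8, 1, 8, 9] 3 distinct, len 4
[8, 1, 8, 9, 9] 3 distinct, len 5
[8, 9, 9, 2] 3 distinct, len 4
[9, 9, 2, 7] 3 distinct, len 4
[9, 9, 2, 7, 9] 3 distinct, len 5
[7, 9, 1] 3 distinct, len 3
[7, 9, 1, 9] 3 distinct, len 4
[9, 1, 9, 4] 3 distinct, len 4
[9, 1, 9, 4, 9] 3 distinct, len 5
[9, 4, 9, 2] 3 distinct, len 4
[9, 4, 9, 2, 9] 3 distinct, len 5
[9, 2, 9, 7] 3 distinct, len 4
Longest length with ≤3 distinct: 7.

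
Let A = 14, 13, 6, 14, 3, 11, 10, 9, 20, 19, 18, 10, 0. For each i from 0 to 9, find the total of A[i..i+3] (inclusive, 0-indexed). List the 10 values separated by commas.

47, 36, 34, 38, 33, 50, 58, 66, 67, 47

(14, 13, 6, 14) → sum 47
(13, 6, 14, 3) → sum 36
(6, 14, 3, 11) → sum 34
(14, 3, 11, 10) → sum 38
(3, 11, 10, 9) → sum 33
(11, 10, 9, 20) → sum 50
(10, 9, 20, 19) → sum 58
(9, 20, 19, 18) → sum 66
(20, 19, 18, 10) → sum 67
(19, 18, 10, 0) → sum 47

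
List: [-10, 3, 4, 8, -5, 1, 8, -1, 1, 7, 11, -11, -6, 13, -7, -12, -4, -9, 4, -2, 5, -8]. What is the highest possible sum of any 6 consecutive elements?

27

Each size-6 window and its sum:
(-10, 3, 4, 8, -5, 1) → sum 1
(3, 4, 8, -5, 1, 8) → sum 19
(4, 8, -5, 1, 8, -1) → sum 15
(8, -5, 1, 8, -1, 1) → sum 12
(-5, 1, 8, -1, 1, 7) → sum 11
(1, 8, -1, 1, 7, 11) → sum 27
(8, -1, 1, 7, 11, -11) → sum 15
(-1, 1, 7, 11, -11, -6) → sum 1
(1, 7, 11, -11, -6, 13) → sum 15
(7, 11, -11, -6, 13, -7) → sum 7
(11, -11, -6, 13, -7, -12) → sum -12
(-11, -6, 13, -7, -12, -4) → sum -27
(-6, 13, -7, -12, -4, -9) → sum -25
(13, -7, -12, -4, -9, 4) → sum -15
(-7, -12, -4, -9, 4, -2) → sum -30
(-12, -4, -9, 4, -2, 5) → sum -18
(-4, -9, 4, -2, 5, -8) → sum -14
Highest of these is 27.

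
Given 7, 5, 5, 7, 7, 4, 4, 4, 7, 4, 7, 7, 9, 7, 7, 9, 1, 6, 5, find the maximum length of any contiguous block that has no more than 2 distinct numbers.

add 7: window [7] (1 distinct), len 1
add 5: window [7, 5] (2 distinct), len 2
add 5: window [7, 5, 5] (2 distinct), len 3
add 7: window [7, 5, 5, 7] (2 distinct), len 4
add 7: window [7, 5, 5, 7, 7] (2 distinct), len 5
add 4: window [7, 7, 4] (2 distinct), len 3
add 4: window [7, 7, 4, 4] (2 distinct), len 4
add 4: window [7, 7, 4, 4, 4] (2 distinct), len 5
add 7: window [7, 7, 4, 4, 4, 7] (2 distinct), len 6
add 4: window [7, 7, 4, 4, 4, 7, 4] (2 distinct), len 7
add 7: window [7, 7, 4, 4, 4, 7, 4, 7] (2 distinct), len 8
add 7: window [7, 7, 4, 4, 4, 7, 4, 7, 7] (2 distinct), len 9
add 9: window [7, 7, 9] (2 distinct), len 3
add 7: window [7, 7, 9, 7] (2 distinct), len 4
add 7: window [7, 7, 9, 7, 7] (2 distinct), len 5
add 9: window [7, 7, 9, 7, 7, 9] (2 distinct), len 6
add 1: window [9, 1] (2 distinct), len 2
add 6: window [1, 6] (2 distinct), len 2
add 5: window [6, 5] (2 distinct), len 2
Longest length with ≤2 distinct: 9.

9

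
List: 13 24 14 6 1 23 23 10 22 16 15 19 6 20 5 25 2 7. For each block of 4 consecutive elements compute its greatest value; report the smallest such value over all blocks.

13 24 14 6 → max 24
24 14 6 1 → max 24
14 6 1 23 → max 23
6 1 23 23 → max 23
1 23 23 10 → max 23
23 23 10 22 → max 23
23 10 22 16 → max 23
10 22 16 15 → max 22
22 16 15 19 → max 22
16 15 19 6 → max 19
15 19 6 20 → max 20
19 6 20 5 → max 20
6 20 5 25 → max 25
20 5 25 2 → max 25
5 25 2 7 → max 25
Smallest of these is 19.

19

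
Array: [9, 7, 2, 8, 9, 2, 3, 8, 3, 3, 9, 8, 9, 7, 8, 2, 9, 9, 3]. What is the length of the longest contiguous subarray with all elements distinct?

4

[9] len 1
[9, 7] len 2
[9, 7, 2] len 3
[9, 7, 2, 8] len 4
[7, 2, 8, 9] len 4
[8, 9, 2] len 3
[8, 9, 2, 3] len 4
[9, 2, 3, 8] len 4
[8, 3] len 2
[3] len 1
[3, 9] len 2
[3, 9, 8] len 3
[8, 9] len 2
[8, 9, 7] len 3
[9, 7, 8] len 3
[9, 7, 8, 2] len 4
[7, 8, 2, 9] len 4
[9] len 1
[9, 3] len 2
Longest all-distinct length: 4.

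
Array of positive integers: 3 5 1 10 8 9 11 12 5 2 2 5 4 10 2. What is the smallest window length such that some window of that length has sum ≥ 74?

11

add 3: running sum 3 < 74
add 5: running sum 8 < 74
add 1: running sum 9 < 74
add 10: running sum 19 < 74
add 8: running sum 27 < 74
add 9: running sum 36 < 74
add 11: running sum 47 < 74
add 12: running sum 59 < 74
add 5: running sum 64 < 74
add 2: running sum 66 < 74
add 2: running sum 68 < 74
add 5: running sum 73 < 74
end 12: [5, 1, 10, 8, 9, 11, 12, 5, 2, 2, 5, 4] sum 74, len 12
end 13: [10, 8, 9, 11, 12, 5, 2, 2, 5, 4, 10] sum 78, len 11
end 14: [10, 8, 9, 11, 12, 5, 2, 2, 5, 4, 10, 2] sum 80, len 12
Shortest qualifying length: 11.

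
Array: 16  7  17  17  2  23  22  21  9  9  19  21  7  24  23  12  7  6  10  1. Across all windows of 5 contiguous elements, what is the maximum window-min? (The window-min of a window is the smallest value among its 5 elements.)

16 7 17 17 2 → min 2
7 17 17 2 23 → min 2
17 17 2 23 22 → min 2
17 2 23 22 21 → min 2
2 23 22 21 9 → min 2
23 22 21 9 9 → min 9
22 21 9 9 19 → min 9
21 9 9 19 21 → min 9
9 9 19 21 7 → min 7
9 19 21 7 24 → min 7
19 21 7 24 23 → min 7
21 7 24 23 12 → min 7
7 24 23 12 7 → min 7
24 23 12 7 6 → min 6
23 12 7 6 10 → min 6
12 7 6 10 1 → min 1
Maximum of these is 9.

9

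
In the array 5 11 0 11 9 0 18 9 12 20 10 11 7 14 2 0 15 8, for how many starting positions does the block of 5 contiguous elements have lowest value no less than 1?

5

5 11 0 11 9 → min 0
11 0 11 9 0 → min 0
0 11 9 0 18 → min 0
11 9 0 18 9 → min 0
9 0 18 9 12 → min 0
0 18 9 12 20 → min 0
18 9 12 20 10 → min 9  ≥ 1 ✓
9 12 20 10 11 → min 9  ≥ 1 ✓
12 20 10 11 7 → min 7  ≥ 1 ✓
20 10 11 7 14 → min 7  ≥ 1 ✓
10 11 7 14 2 → min 2  ≥ 1 ✓
11 7 14 2 0 → min 0
7 14 2 0 15 → min 0
14 2 0 15 8 → min 0
5 windows satisfy the condition.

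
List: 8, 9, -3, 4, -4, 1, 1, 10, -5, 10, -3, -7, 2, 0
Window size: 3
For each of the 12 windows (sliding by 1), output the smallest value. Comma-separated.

-3, -3, -4, -4, -4, 1, -5, -5, -5, -7, -7, -7

[8, 9, -3] → min -3
[9, -3, 4] → min -3
[-3, 4, -4] → min -4
[4, -4, 1] → min -4
[-4, 1, 1] → min -4
[1, 1, 10] → min 1
[1, 10, -5] → min -5
[10, -5, 10] → min -5
[-5, 10, -3] → min -5
[10, -3, -7] → min -7
[-3, -7, 2] → min -7
[-7, 2, 0] → min -7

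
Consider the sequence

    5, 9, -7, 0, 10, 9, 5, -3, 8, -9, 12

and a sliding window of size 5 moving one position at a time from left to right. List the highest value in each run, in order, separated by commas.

(5, 9, -7, 0, 10) → max 10
(9, -7, 0, 10, 9) → max 10
(-7, 0, 10, 9, 5) → max 10
(0, 10, 9, 5, -3) → max 10
(10, 9, 5, -3, 8) → max 10
(9, 5, -3, 8, -9) → max 9
(5, -3, 8, -9, 12) → max 12

10, 10, 10, 10, 10, 9, 12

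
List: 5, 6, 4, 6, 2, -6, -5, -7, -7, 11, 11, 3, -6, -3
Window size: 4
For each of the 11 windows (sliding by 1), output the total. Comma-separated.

Sliding a size-4 window across the 14 values:
(5, 6, 4, 6) → sum 21
(6, 4, 6, 2) → sum 18
(4, 6, 2, -6) → sum 6
(6, 2, -6, -5) → sum -3
(2, -6, -5, -7) → sum -16
(-6, -5, -7, -7) → sum -25
(-5, -7, -7, 11) → sum -8
(-7, -7, 11, 11) → sum 8
(-7, 11, 11, 3) → sum 18
(11, 11, 3, -6) → sum 19
(11, 3, -6, -3) → sum 5

21, 18, 6, -3, -16, -25, -8, 8, 18, 19, 5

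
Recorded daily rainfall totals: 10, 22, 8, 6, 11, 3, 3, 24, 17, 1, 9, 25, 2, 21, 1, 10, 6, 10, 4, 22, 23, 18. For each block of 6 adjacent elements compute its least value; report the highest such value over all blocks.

(10, 22, 8, 6, 11, 3) → min 3
(22, 8, 6, 11, 3, 3) → min 3
(8, 6, 11, 3, 3, 24) → min 3
(6, 11, 3, 3, 24, 17) → min 3
(11, 3, 3, 24, 17, 1) → min 1
(3, 3, 24, 17, 1, 9) → min 1
(3, 24, 17, 1, 9, 25) → min 1
(24, 17, 1, 9, 25, 2) → min 1
(17, 1, 9, 25, 2, 21) → min 1
(1, 9, 25, 2, 21, 1) → min 1
(9, 25, 2, 21, 1, 10) → min 1
(25, 2, 21, 1, 10, 6) → min 1
(2, 21, 1, 10, 6, 10) → min 1
(21, 1, 10, 6, 10, 4) → min 1
(1, 10, 6, 10, 4, 22) → min 1
(10, 6, 10, 4, 22, 23) → min 4
(6, 10, 4, 22, 23, 18) → min 4
Highest of these is 4.

4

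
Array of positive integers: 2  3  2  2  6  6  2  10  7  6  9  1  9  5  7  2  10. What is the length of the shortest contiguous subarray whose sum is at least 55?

add 2: running sum 2 < 55
add 3: running sum 5 < 55
add 2: running sum 7 < 55
add 2: running sum 9 < 55
add 6: running sum 15 < 55
add 6: running sum 21 < 55
add 2: running sum 23 < 55
add 10: running sum 33 < 55
add 7: running sum 40 < 55
add 6: running sum 46 < 55
add 9: shortest ending here [2, 3, 2, 2, 6, 6, 2, 10, 7, 6, 9] sum 55, len 11
add 1: shortest ending here [2, 3, 2, 2, 6, 6, 2, 10, 7, 6, 9, 1] sum 56, len 12
add 9: shortest ending here [6, 6, 2, 10, 7, 6, 9, 1, 9] sum 56, len 9
add 5: shortest ending here [6, 2, 10, 7, 6, 9, 1, 9, 5] sum 55, len 9
add 7: shortest ending here [2, 10, 7, 6, 9, 1, 9, 5, 7] sum 56, len 9
add 2: shortest ending here [10, 7, 6, 9, 1, 9, 5, 7, 2] sum 56, len 9
add 10: shortest ending here [7, 6, 9, 1, 9, 5, 7, 2, 10] sum 56, len 9
Shortest qualifying length: 9.

9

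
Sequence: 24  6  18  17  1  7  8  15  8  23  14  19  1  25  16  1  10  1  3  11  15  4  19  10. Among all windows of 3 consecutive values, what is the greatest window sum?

24 6 18 → sum 48
6 18 17 → sum 41
18 17 1 → sum 36
17 1 7 → sum 25
1 7 8 → sum 16
7 8 15 → sum 30
8 15 8 → sum 31
15 8 23 → sum 46
8 23 14 → sum 45
23 14 19 → sum 56
14 19 1 → sum 34
19 1 25 → sum 45
1 25 16 → sum 42
25 16 1 → sum 42
16 1 10 → sum 27
1 10 1 → sum 12
10 1 3 → sum 14
1 3 11 → sum 15
3 11 15 → sum 29
11 15 4 → sum 30
15 4 19 → sum 38
4 19 10 → sum 33
Greatest of these is 56.

56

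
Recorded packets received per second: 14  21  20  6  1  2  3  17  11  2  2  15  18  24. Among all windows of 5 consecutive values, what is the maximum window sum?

(14, 21, 20, 6, 1) → sum 62
(21, 20, 6, 1, 2) → sum 50
(20, 6, 1, 2, 3) → sum 32
(6, 1, 2, 3, 17) → sum 29
(1, 2, 3, 17, 11) → sum 34
(2, 3, 17, 11, 2) → sum 35
(3, 17, 11, 2, 2) → sum 35
(17, 11, 2, 2, 15) → sum 47
(11, 2, 2, 15, 18) → sum 48
(2, 2, 15, 18, 24) → sum 61
Maximum of these is 62.

62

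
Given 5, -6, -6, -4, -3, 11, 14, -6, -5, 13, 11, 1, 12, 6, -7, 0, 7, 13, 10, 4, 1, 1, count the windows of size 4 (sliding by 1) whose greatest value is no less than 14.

4

[5, -6, -6, -4] → max 5
[-6, -6, -4, -3] → max -3
[-6, -4, -3, 11] → max 11
[-4, -3, 11, 14] → max 14  ≥ 14 ✓
[-3, 11, 14, -6] → max 14  ≥ 14 ✓
[11, 14, -6, -5] → max 14  ≥ 14 ✓
[14, -6, -5, 13] → max 14  ≥ 14 ✓
[-6, -5, 13, 11] → max 13
[-5, 13, 11, 1] → max 13
[13, 11, 1, 12] → max 13
[11, 1, 12, 6] → max 12
[1, 12, 6, -7] → max 12
[12, 6, -7, 0] → max 12
[6, -7, 0, 7] → max 7
[-7, 0, 7, 13] → max 13
[0, 7, 13, 10] → max 13
[7, 13, 10, 4] → max 13
[13, 10, 4, 1] → max 13
[10, 4, 1, 1] → max 10
4 windows satisfy the condition.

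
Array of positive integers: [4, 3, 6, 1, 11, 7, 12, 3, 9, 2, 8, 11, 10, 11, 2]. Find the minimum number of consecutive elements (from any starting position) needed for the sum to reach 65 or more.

8

Extend right; whenever the sum reaches 65, record the length and shrink from the left:
add 4: running sum 4 < 65
add 3: running sum 7 < 65
add 6: running sum 13 < 65
add 1: running sum 14 < 65
add 11: running sum 25 < 65
add 7: running sum 32 < 65
add 12: running sum 44 < 65
add 3: running sum 47 < 65
add 9: running sum 56 < 65
add 2: running sum 58 < 65
add 8: shortest ending here [4, 3, 6, 1, 11, 7, 12, 3, 9, 2, 8] sum 66, len 11
add 11: shortest ending here [6, 1, 11, 7, 12, 3, 9, 2, 8, 11] sum 70, len 10
add 10: shortest ending here [11, 7, 12, 3, 9, 2, 8, 11, 10] sum 73, len 9
add 11: shortest ending here [12, 3, 9, 2, 8, 11, 10, 11] sum 66, len 8
add 2: shortest ending here [12, 3, 9, 2, 8, 11, 10, 11, 2] sum 68, len 9
Shortest qualifying length: 8.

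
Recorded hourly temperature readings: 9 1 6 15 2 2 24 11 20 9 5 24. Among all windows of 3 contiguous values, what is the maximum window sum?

(9, 1, 6) → sum 16
(1, 6, 15) → sum 22
(6, 15, 2) → sum 23
(15, 2, 2) → sum 19
(2, 2, 24) → sum 28
(2, 24, 11) → sum 37
(24, 11, 20) → sum 55
(11, 20, 9) → sum 40
(20, 9, 5) → sum 34
(9, 5, 24) → sum 38
Maximum of these is 55.

55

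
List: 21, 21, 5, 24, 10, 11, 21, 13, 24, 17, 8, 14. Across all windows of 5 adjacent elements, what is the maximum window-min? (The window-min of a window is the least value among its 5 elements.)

Each size-5 window and its min:
[21, 21, 5, 24, 10] → min 5
[21, 5, 24, 10, 11] → min 5
[5, 24, 10, 11, 21] → min 5
[24, 10, 11, 21, 13] → min 10
[10, 11, 21, 13, 24] → min 10
[11, 21, 13, 24, 17] → min 11
[21, 13, 24, 17, 8] → min 8
[13, 24, 17, 8, 14] → min 8
Maximum of these is 11.

11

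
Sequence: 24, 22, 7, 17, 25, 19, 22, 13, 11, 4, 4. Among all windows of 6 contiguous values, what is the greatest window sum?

114

Each size-6 window and its sum:
24 22 7 17 25 19 → sum 114
22 7 17 25 19 22 → sum 112
7 17 25 19 22 13 → sum 103
17 25 19 22 13 11 → sum 107
25 19 22 13 11 4 → sum 94
19 22 13 11 4 4 → sum 73
Greatest of these is 114.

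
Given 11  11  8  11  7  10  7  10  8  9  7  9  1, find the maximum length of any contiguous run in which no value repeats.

add 11: [11] len 1
add 11 (repeat 11, move left end past it): [11] len 1
add 8: [11, 8] len 2
add 11 (repeat 11, move left end past it): [8, 11] len 2
add 7: [8, 11, 7] len 3
add 10: [8, 11, 7, 10] len 4
add 7 (repeat 7, move left end past it): [10, 7] len 2
add 10 (repeat 10, move left end past it): [7, 10] len 2
add 8: [7, 10, 8] len 3
add 9: [7, 10, 8, 9] len 4
add 7 (repeat 7, move left end past it): [10, 8, 9, 7] len 4
add 9 (repeat 9, move left end past it): [7, 9] len 2
add 1: [7, 9, 1] len 3
Longest all-distinct length: 4.

4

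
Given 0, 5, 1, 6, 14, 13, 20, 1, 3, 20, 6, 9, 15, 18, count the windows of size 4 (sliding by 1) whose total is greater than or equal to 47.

4

[0, 5, 1, 6] → sum 12
[5, 1, 6, 14] → sum 26
[1, 6, 14, 13] → sum 34
[6, 14, 13, 20] → sum 53  ≥ 47 ✓
[14, 13, 20, 1] → sum 48  ≥ 47 ✓
[13, 20, 1, 3] → sum 37
[20, 1, 3, 20] → sum 44
[1, 3, 20, 6] → sum 30
[3, 20, 6, 9] → sum 38
[20, 6, 9, 15] → sum 50  ≥ 47 ✓
[6, 9, 15, 18] → sum 48  ≥ 47 ✓
4 windows satisfy the condition.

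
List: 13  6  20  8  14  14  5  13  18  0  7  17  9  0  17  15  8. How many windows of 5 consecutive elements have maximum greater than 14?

(13, 6, 20, 8, 14) → max 20  > 14 ✓
(6, 20, 8, 14, 14) → max 20  > 14 ✓
(20, 8, 14, 14, 5) → max 20  > 14 ✓
(8, 14, 14, 5, 13) → max 14
(14, 14, 5, 13, 18) → max 18  > 14 ✓
(14, 5, 13, 18, 0) → max 18  > 14 ✓
(5, 13, 18, 0, 7) → max 18  > 14 ✓
(13, 18, 0, 7, 17) → max 18  > 14 ✓
(18, 0, 7, 17, 9) → max 18  > 14 ✓
(0, 7, 17, 9, 0) → max 17  > 14 ✓
(7, 17, 9, 0, 17) → max 17  > 14 ✓
(17, 9, 0, 17, 15) → max 17  > 14 ✓
(9, 0, 17, 15, 8) → max 17  > 14 ✓
12 windows satisfy the condition.

12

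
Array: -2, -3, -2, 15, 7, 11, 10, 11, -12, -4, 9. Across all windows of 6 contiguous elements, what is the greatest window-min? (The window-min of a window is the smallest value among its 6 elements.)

[-2, -3, -2, 15, 7, 11] → min -3
[-3, -2, 15, 7, 11, 10] → min -3
[-2, 15, 7, 11, 10, 11] → min -2
[15, 7, 11, 10, 11, -12] → min -12
[7, 11, 10, 11, -12, -4] → min -12
[11, 10, 11, -12, -4, 9] → min -12
Greatest of these is -2.

-2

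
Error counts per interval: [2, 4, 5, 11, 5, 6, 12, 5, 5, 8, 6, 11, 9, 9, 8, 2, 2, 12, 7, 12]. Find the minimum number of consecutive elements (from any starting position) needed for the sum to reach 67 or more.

add 2: running sum 2 < 67
add 4: running sum 6 < 67
add 5: running sum 11 < 67
add 11: running sum 22 < 67
add 5: running sum 27 < 67
add 6: running sum 33 < 67
add 12: running sum 45 < 67
add 5: running sum 50 < 67
add 5: running sum 55 < 67
add 8: running sum 63 < 67
add 6: shortest ending here [4, 5, 11, 5, 6, 12, 5, 5, 8, 6] sum 67, len 10
add 11: shortest ending here [11, 5, 6, 12, 5, 5, 8, 6, 11] sum 69, len 9
add 9: shortest ending here [5, 6, 12, 5, 5, 8, 6, 11, 9] sum 67, len 9
add 9: shortest ending here [6, 12, 5, 5, 8, 6, 11, 9, 9] sum 71, len 9
add 8: shortest ending here [12, 5, 5, 8, 6, 11, 9, 9, 8] sum 73, len 9
add 2: shortest ending here [12, 5, 5, 8, 6, 11, 9, 9, 8, 2] sum 75, len 10
add 2: shortest ending here [12, 5, 5, 8, 6, 11, 9, 9, 8, 2, 2] sum 77, len 11
add 12: shortest ending here [8, 6, 11, 9, 9, 8, 2, 2, 12] sum 67, len 9
add 7: shortest ending here [8, 6, 11, 9, 9, 8, 2, 2, 12, 7] sum 74, len 10
add 12: shortest ending here [11, 9, 9, 8, 2, 2, 12, 7, 12] sum 72, len 9
Shortest qualifying length: 9.

9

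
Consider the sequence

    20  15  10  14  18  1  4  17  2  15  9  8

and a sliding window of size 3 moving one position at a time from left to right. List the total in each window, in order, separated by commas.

45, 39, 42, 33, 23, 22, 23, 34, 26, 32

Sliding a size-3 window across the 12 values:
(20, 15, 10) → sum 45
(15, 10, 14) → sum 39
(10, 14, 18) → sum 42
(14, 18, 1) → sum 33
(18, 1, 4) → sum 23
(1, 4, 17) → sum 22
(4, 17, 2) → sum 23
(17, 2, 15) → sum 34
(2, 15, 9) → sum 26
(15, 9, 8) → sum 32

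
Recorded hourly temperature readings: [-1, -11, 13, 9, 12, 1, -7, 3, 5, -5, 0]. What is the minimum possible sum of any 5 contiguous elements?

[-1, -11, 13, 9, 12] → sum 22
[-11, 13, 9, 12, 1] → sum 24
[13, 9, 12, 1, -7] → sum 28
[9, 12, 1, -7, 3] → sum 18
[12, 1, -7, 3, 5] → sum 14
[1, -7, 3, 5, -5] → sum -3
[-7, 3, 5, -5, 0] → sum -4
Minimum of these is -4.

-4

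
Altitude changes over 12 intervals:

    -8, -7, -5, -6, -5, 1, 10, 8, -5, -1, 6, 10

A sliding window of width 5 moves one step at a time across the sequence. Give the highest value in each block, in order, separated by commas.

-5, 1, 10, 10, 10, 10, 10, 10

(-8, -7, -5, -6, -5) → max -5
(-7, -5, -6, -5, 1) → max 1
(-5, -6, -5, 1, 10) → max 10
(-6, -5, 1, 10, 8) → max 10
(-5, 1, 10, 8, -5) → max 10
(1, 10, 8, -5, -1) → max 10
(10, 8, -5, -1, 6) → max 10
(8, -5, -1, 6, 10) → max 10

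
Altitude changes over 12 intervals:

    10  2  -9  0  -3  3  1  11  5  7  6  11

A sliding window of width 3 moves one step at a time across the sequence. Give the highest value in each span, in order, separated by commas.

Sliding a size-3 window across the 12 values:
(10, 2, -9) → max 10
(2, -9, 0) → max 2
(-9, 0, -3) → max 0
(0, -3, 3) → max 3
(-3, 3, 1) → max 3
(3, 1, 11) → max 11
(1, 11, 5) → max 11
(11, 5, 7) → max 11
(5, 7, 6) → max 7
(7, 6, 11) → max 11

10, 2, 0, 3, 3, 11, 11, 11, 7, 11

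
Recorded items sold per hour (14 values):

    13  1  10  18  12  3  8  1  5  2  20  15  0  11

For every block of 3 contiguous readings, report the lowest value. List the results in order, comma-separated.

1, 1, 10, 3, 3, 1, 1, 1, 2, 2, 0, 0

Sliding a size-3 window across the 14 values:
13 1 10 → min 1
1 10 18 → min 1
10 18 12 → min 10
18 12 3 → min 3
12 3 8 → min 3
3 8 1 → min 1
8 1 5 → min 1
1 5 2 → min 1
5 2 20 → min 2
2 20 15 → min 2
20 15 0 → min 0
15 0 11 → min 0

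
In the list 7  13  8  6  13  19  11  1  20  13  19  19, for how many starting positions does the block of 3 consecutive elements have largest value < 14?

3

[7, 13, 8] → max 13  < 14 ✓
[13, 8, 6] → max 13  < 14 ✓
[8, 6, 13] → max 13  < 14 ✓
[6, 13, 19] → max 19
[13, 19, 11] → max 19
[19, 11, 1] → max 19
[11, 1, 20] → max 20
[1, 20, 13] → max 20
[20, 13, 19] → max 20
[13, 19, 19] → max 19
3 windows satisfy the condition.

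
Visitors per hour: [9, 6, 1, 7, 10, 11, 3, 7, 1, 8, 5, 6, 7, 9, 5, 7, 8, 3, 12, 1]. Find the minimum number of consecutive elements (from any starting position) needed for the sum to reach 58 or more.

9

Extend right; whenever the sum reaches 58, record the length and shrink from the left:
add 9: running sum 9 < 58
add 6: running sum 15 < 58
add 1: running sum 16 < 58
add 7: running sum 23 < 58
add 10: running sum 33 < 58
add 11: running sum 44 < 58
add 3: running sum 47 < 58
add 7: running sum 54 < 58
add 1: running sum 55 < 58
end 9: [9, 6, 1, 7, 10, 11, 3, 7, 1, 8] sum 63, len 10
end 10: [6, 1, 7, 10, 11, 3, 7, 1, 8, 5] sum 59, len 10
end 11: [7, 10, 11, 3, 7, 1, 8, 5, 6] sum 58, len 9
end 12: [10, 11, 3, 7, 1, 8, 5, 6, 7] sum 58, len 9
end 13: [10, 11, 3, 7, 1, 8, 5, 6, 7, 9] sum 67, len 10
end 14: [11, 3, 7, 1, 8, 5, 6, 7, 9, 5] sum 62, len 10
end 15: [3, 7, 1, 8, 5, 6, 7, 9, 5, 7] sum 58, len 10
end 16: [7, 1, 8, 5, 6, 7, 9, 5, 7, 8] sum 63, len 10
end 17: [8, 5, 6, 7, 9, 5, 7, 8, 3] sum 58, len 9
end 18: [5, 6, 7, 9, 5, 7, 8, 3, 12] sum 62, len 9
end 19: [6, 7, 9, 5, 7, 8, 3, 12, 1] sum 58, len 9
Shortest qualifying length: 9.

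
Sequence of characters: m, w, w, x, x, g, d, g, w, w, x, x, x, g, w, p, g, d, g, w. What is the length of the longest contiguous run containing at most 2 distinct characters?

5

add m: window [m] (1 distinct), len 1
add w: window [m, w] (2 distinct), len 2
add w: window [m, w, w] (2 distinct), len 3
add x: window [w, w, x] (2 distinct), len 3
add x: window [w, w, x, x] (2 distinct), len 4
add g: window [x, x, g] (2 distinct), len 3
add d: window [g, d] (2 distinct), len 2
add g: window [g, d, g] (2 distinct), len 3
add w: window [g, w] (2 distinct), len 2
add w: window [g, w, w] (2 distinct), len 3
add x: window [w, w, x] (2 distinct), len 3
add x: window [w, w, x, x] (2 distinct), len 4
add x: window [w, w, x, x, x] (2 distinct), len 5
add g: window [x, x, x, g] (2 distinct), len 4
add w: window [g, w] (2 distinct), len 2
add p: window [w, p] (2 distinct), len 2
add g: window [p, g] (2 distinct), len 2
add d: window [g, d] (2 distinct), len 2
add g: window [g, d, g] (2 distinct), len 3
add w: window [g, w] (2 distinct), len 2
Longest length with ≤2 distinct: 5.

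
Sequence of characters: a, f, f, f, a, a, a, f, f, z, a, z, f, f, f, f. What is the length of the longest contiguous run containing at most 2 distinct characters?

[a] 1 distinct, len 1
[a, f] 2 distinct, len 2
[a, f, f] 2 distinct, len 3
[a, f, f, f] 2 distinct, len 4
[a, f, f, f, a] 2 distinct, len 5
[a, f, f, f, a, a] 2 distinct, len 6
[a, f, f, f, a, a, a] 2 distinct, len 7
[a, f, f, f, a, a, a, f] 2 distinct, len 8
[a, f, f, f, a, a, a, f, f] 2 distinct, len 9
[f, f, z] 2 distinct, len 3
[z, a] 2 distinct, len 2
[z, a, z] 2 distinct, len 3
[z, f] 2 distinct, len 2
[z, f, f] 2 distinct, len 3
[z, f, f, f] 2 distinct, len 4
[z, f, f, f, f] 2 distinct, len 5
Longest length with ≤2 distinct: 9.

9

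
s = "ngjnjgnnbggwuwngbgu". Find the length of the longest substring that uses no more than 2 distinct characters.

[n] 1 distinct, len 1
[n, g] 2 distinct, len 2
[g, j] 2 distinct, len 2
[j, n] 2 distinct, len 2
[j, n, j] 2 distinct, len 3
[j, g] 2 distinct, len 2
[g, n] 2 distinct, len 2
[g, n, n] 2 distinct, len 3
[n, n, b] 2 distinct, len 3
[b, g] 2 distinct, len 2
[b, g, g] 2 distinct, len 3
[g, g, w] 2 distinct, len 3
[w, u] 2 distinct, len 2
[w, u, w] 2 distinct, len 3
[w, n] 2 distinct, len 2
[n, g] 2 distinct, len 2
[g, b] 2 distinct, len 2
[g, b, g] 2 distinct, len 3
[g, u] 2 distinct, len 2
Longest length with ≤2 distinct: 3.

3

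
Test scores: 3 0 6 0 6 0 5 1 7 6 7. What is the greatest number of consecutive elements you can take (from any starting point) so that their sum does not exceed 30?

Extend to the right; shrink from the left whenever the sum exceeds 30:
add 3: [3] sum 3, len 1
add 0: [3, 0] sum 3, len 2
add 6: [3, 0, 6] sum 9, len 3
add 0: [3, 0, 6, 0] sum 9, len 4
add 6: [3, 0, 6, 0, 6] sum 15, len 5
add 0: [3, 0, 6, 0, 6, 0] sum 15, len 6
add 5: [3, 0, 6, 0, 6, 0, 5] sum 20, len 7
add 1: [3, 0, 6, 0, 6, 0, 5, 1] sum 21, len 8
add 7: [3, 0, 6, 0, 6, 0, 5, 1, 7] sum 28, len 9
add 6: [0, 6, 0, 5, 1, 7, 6] sum 25, len 7
add 7: [0, 5, 1, 7, 6, 7] sum 26, len 6
Longest length seen: 9.

9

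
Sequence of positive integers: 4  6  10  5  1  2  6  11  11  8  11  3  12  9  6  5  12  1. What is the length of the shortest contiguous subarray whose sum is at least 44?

add 4: running sum 4 < 44
add 6: running sum 10 < 44
add 10: running sum 20 < 44
add 5: running sum 25 < 44
add 1: running sum 26 < 44
add 2: running sum 28 < 44
add 6: running sum 34 < 44
add 11: shortest ending here [4, 6, 10, 5, 1, 2, 6, 11] sum 45, len 8
add 11: shortest ending here [10, 5, 1, 2, 6, 11, 11] sum 46, len 7
add 8: shortest ending here [5, 1, 2, 6, 11, 11, 8] sum 44, len 7
add 11: shortest ending here [6, 11, 11, 8, 11] sum 47, len 5
add 3: shortest ending here [11, 11, 8, 11, 3] sum 44, len 5
add 12: shortest ending here [11, 8, 11, 3, 12] sum 45, len 5
add 9: shortest ending here [11, 8, 11, 3, 12, 9] sum 54, len 6
add 6: shortest ending here [8, 11, 3, 12, 9, 6] sum 49, len 6
add 5: shortest ending here [11, 3, 12, 9, 6, 5] sum 46, len 6
add 12: shortest ending here [12, 9, 6, 5, 12] sum 44, len 5
add 1: shortest ending here [12, 9, 6, 5, 12, 1] sum 45, len 6
Shortest qualifying length: 5.

5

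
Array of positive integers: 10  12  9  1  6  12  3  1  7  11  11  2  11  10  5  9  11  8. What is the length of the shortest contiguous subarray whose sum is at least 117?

add 10: running sum 10 < 117
add 12: running sum 22 < 117
add 9: running sum 31 < 117
add 1: running sum 32 < 117
add 6: running sum 38 < 117
add 12: running sum 50 < 117
add 3: running sum 53 < 117
add 1: running sum 54 < 117
add 7: running sum 61 < 117
add 11: running sum 72 < 117
add 11: running sum 83 < 117
add 2: running sum 85 < 117
add 11: running sum 96 < 117
add 10: running sum 106 < 117
add 5: running sum 111 < 117
end 15: [10, 12, 9, 1, 6, 12, 3, 1, 7, 11, 11, 2, 11, 10, 5, 9] sum 120, len 16
end 16: [12, 9, 1, 6, 12, 3, 1, 7, 11, 11, 2, 11, 10, 5, 9, 11] sum 121, len 16
end 17: [9, 1, 6, 12, 3, 1, 7, 11, 11, 2, 11, 10, 5, 9, 11, 8] sum 117, len 16
Shortest qualifying length: 16.

16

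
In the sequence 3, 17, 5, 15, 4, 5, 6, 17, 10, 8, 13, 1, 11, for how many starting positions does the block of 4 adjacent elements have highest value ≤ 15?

4

(3, 17, 5, 15) → max 17
(17, 5, 15, 4) → max 17
(5, 15, 4, 5) → max 15  ≤ 15 ✓
(15, 4, 5, 6) → max 15  ≤ 15 ✓
(4, 5, 6, 17) → max 17
(5, 6, 17, 10) → max 17
(6, 17, 10, 8) → max 17
(17, 10, 8, 13) → max 17
(10, 8, 13, 1) → max 13  ≤ 15 ✓
(8, 13, 1, 11) → max 13  ≤ 15 ✓
4 windows satisfy the condition.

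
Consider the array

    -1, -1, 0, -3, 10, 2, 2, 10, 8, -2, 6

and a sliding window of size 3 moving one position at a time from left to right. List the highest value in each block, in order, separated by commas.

Sliding a size-3 window across the 11 values:
(-1, -1, 0) → max 0
(-1, 0, -3) → max 0
(0, -3, 10) → max 10
(-3, 10, 2) → max 10
(10, 2, 2) → max 10
(2, 2, 10) → max 10
(2, 10, 8) → max 10
(10, 8, -2) → max 10
(8, -2, 6) → max 8

0, 0, 10, 10, 10, 10, 10, 10, 8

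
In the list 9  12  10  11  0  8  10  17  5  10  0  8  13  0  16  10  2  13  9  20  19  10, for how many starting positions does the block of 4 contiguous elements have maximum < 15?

8

(9, 12, 10, 11) → max 12  < 15 ✓
(12, 10, 11, 0) → max 12  < 15 ✓
(10, 11, 0, 8) → max 11  < 15 ✓
(11, 0, 8, 10) → max 11  < 15 ✓
(0, 8, 10, 17) → max 17
(8, 10, 17, 5) → max 17
(10, 17, 5, 10) → max 17
(17, 5, 10, 0) → max 17
(5, 10, 0, 8) → max 10  < 15 ✓
(10, 0, 8, 13) → max 13  < 15 ✓
(0, 8, 13, 0) → max 13  < 15 ✓
(8, 13, 0, 16) → max 16
(13, 0, 16, 10) → max 16
(0, 16, 10, 2) → max 16
(16, 10, 2, 13) → max 16
(10, 2, 13, 9) → max 13  < 15 ✓
(2, 13, 9, 20) → max 20
(13, 9, 20, 19) → max 20
(9, 20, 19, 10) → max 20
8 windows satisfy the condition.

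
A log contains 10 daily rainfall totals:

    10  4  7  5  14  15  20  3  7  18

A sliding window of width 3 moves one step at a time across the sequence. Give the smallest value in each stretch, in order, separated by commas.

4, 4, 5, 5, 14, 3, 3, 3

(10, 4, 7) → min 4
(4, 7, 5) → min 4
(7, 5, 14) → min 5
(5, 14, 15) → min 5
(14, 15, 20) → min 14
(15, 20, 3) → min 3
(20, 3, 7) → min 3
(3, 7, 18) → min 3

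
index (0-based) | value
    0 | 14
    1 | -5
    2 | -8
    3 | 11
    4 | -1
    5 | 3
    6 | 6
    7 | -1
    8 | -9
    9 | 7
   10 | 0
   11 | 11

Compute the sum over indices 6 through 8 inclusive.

-4

Elements at indices 6..8: 6, -1, -9
sum(6, -1, -9) = -4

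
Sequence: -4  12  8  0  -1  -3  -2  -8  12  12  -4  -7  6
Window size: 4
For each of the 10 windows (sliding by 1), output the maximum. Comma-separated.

12, 12, 8, 0, -1, 12, 12, 12, 12, 12

(-4, 12, 8, 0) → max 12
(12, 8, 0, -1) → max 12
(8, 0, -1, -3) → max 8
(0, -1, -3, -2) → max 0
(-1, -3, -2, -8) → max -1
(-3, -2, -8, 12) → max 12
(-2, -8, 12, 12) → max 12
(-8, 12, 12, -4) → max 12
(12, 12, -4, -7) → max 12
(12, -4, -7, 6) → max 12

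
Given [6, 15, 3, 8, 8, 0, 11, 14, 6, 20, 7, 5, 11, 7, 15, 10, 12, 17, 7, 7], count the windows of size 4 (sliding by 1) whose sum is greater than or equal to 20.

16

(6, 15, 3, 8) → sum 32  ≥ 20 ✓
(15, 3, 8, 8) → sum 34  ≥ 20 ✓
(3, 8, 8, 0) → sum 19
(8, 8, 0, 11) → sum 27  ≥ 20 ✓
(8, 0, 11, 14) → sum 33  ≥ 20 ✓
(0, 11, 14, 6) → sum 31  ≥ 20 ✓
(11, 14, 6, 20) → sum 51  ≥ 20 ✓
(14, 6, 20, 7) → sum 47  ≥ 20 ✓
(6, 20, 7, 5) → sum 38  ≥ 20 ✓
(20, 7, 5, 11) → sum 43  ≥ 20 ✓
(7, 5, 11, 7) → sum 30  ≥ 20 ✓
(5, 11, 7, 15) → sum 38  ≥ 20 ✓
(11, 7, 15, 10) → sum 43  ≥ 20 ✓
(7, 15, 10, 12) → sum 44  ≥ 20 ✓
(15, 10, 12, 17) → sum 54  ≥ 20 ✓
(10, 12, 17, 7) → sum 46  ≥ 20 ✓
(12, 17, 7, 7) → sum 43  ≥ 20 ✓
16 windows satisfy the condition.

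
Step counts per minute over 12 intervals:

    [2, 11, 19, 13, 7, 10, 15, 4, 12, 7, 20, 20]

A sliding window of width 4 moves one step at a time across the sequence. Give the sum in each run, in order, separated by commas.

45, 50, 49, 45, 36, 41, 38, 43, 59

Sliding a size-4 window across the 12 values:
2 11 19 13 → sum 45
11 19 13 7 → sum 50
19 13 7 10 → sum 49
13 7 10 15 → sum 45
7 10 15 4 → sum 36
10 15 4 12 → sum 41
15 4 12 7 → sum 38
4 12 7 20 → sum 43
12 7 20 20 → sum 59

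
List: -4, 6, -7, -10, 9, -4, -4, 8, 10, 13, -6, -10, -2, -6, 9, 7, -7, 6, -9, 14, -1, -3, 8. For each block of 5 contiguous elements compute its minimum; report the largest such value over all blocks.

-4

(-4, 6, -7, -10, 9) → min -10
(6, -7, -10, 9, -4) → min -10
(-7, -10, 9, -4, -4) → min -10
(-10, 9, -4, -4, 8) → min -10
(9, -4, -4, 8, 10) → min -4
(-4, -4, 8, 10, 13) → min -4
(-4, 8, 10, 13, -6) → min -6
(8, 10, 13, -6, -10) → min -10
(10, 13, -6, -10, -2) → min -10
(13, -6, -10, -2, -6) → min -10
(-6, -10, -2, -6, 9) → min -10
(-10, -2, -6, 9, 7) → min -10
(-2, -6, 9, 7, -7) → min -7
(-6, 9, 7, -7, 6) → min -7
(9, 7, -7, 6, -9) → min -9
(7, -7, 6, -9, 14) → min -9
(-7, 6, -9, 14, -1) → min -9
(6, -9, 14, -1, -3) → min -9
(-9, 14, -1, -3, 8) → min -9
Largest of these is -4.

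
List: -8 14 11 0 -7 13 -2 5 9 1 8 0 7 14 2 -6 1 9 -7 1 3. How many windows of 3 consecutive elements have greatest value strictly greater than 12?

8

[-8, 14, 11] → max 14  > 12 ✓
[14, 11, 0] → max 14  > 12 ✓
[11, 0, -7] → max 11
[0, -7, 13] → max 13  > 12 ✓
[-7, 13, -2] → max 13  > 12 ✓
[13, -2, 5] → max 13  > 12 ✓
[-2, 5, 9] → max 9
[5, 9, 1] → max 9
[9, 1, 8] → max 9
[1, 8, 0] → max 8
[8, 0, 7] → max 8
[0, 7, 14] → max 14  > 12 ✓
[7, 14, 2] → max 14  > 12 ✓
[14, 2, -6] → max 14  > 12 ✓
[2, -6, 1] → max 2
[-6, 1, 9] → max 9
[1, 9, -7] → max 9
[9, -7, 1] → max 9
[-7, 1, 3] → max 3
8 windows satisfy the condition.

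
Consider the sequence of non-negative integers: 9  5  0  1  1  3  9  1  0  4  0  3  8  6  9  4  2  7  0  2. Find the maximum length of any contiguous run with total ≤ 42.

13

add 9: [9] sum 9, len 1
add 5: [9, 5] sum 14, len 2
add 0: [9, 5, 0] sum 14, len 3
add 1: [9, 5, 0, 1] sum 15, len 4
add 1: [9, 5, 0, 1, 1] sum 16, len 5
add 3: [9, 5, 0, 1, 1, 3] sum 19, len 6
add 9: [9, 5, 0, 1, 1, 3, 9] sum 28, len 7
add 1: [9, 5, 0, 1, 1, 3, 9, 1] sum 29, len 8
add 0: [9, 5, 0, 1, 1, 3, 9, 1, 0] sum 29, len 9
add 4: [9, 5, 0, 1, 1, 3, 9, 1, 0, 4] sum 33, len 10
add 0: [9, 5, 0, 1, 1, 3, 9, 1, 0, 4, 0] sum 33, len 11
add 3: [9, 5, 0, 1, 1, 3, 9, 1, 0, 4, 0, 3] sum 36, len 12
add 8: [5, 0, 1, 1, 3, 9, 1, 0, 4, 0, 3, 8] sum 35, len 12
add 6: [5, 0, 1, 1, 3, 9, 1, 0, 4, 0, 3, 8, 6] sum 41, len 13
add 9: [9, 1, 0, 4, 0, 3, 8, 6, 9] sum 40, len 9
add 4: [1, 0, 4, 0, 3, 8, 6, 9, 4] sum 35, len 9
add 2: [1, 0, 4, 0, 3, 8, 6, 9, 4, 2] sum 37, len 10
add 7: [0, 3, 8, 6, 9, 4, 2, 7] sum 39, len 8
add 0: [0, 3, 8, 6, 9, 4, 2, 7, 0] sum 39, len 9
add 2: [0, 3, 8, 6, 9, 4, 2, 7, 0, 2] sum 41, len 10
Longest length seen: 13.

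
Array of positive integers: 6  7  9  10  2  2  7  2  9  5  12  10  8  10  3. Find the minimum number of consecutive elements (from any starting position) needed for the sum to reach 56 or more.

7

add 6: running sum 6 < 56
add 7: running sum 13 < 56
add 9: running sum 22 < 56
add 10: running sum 32 < 56
add 2: running sum 34 < 56
add 2: running sum 36 < 56
add 7: running sum 43 < 56
add 2: running sum 45 < 56
add 9: running sum 54 < 56
add 5: shortest ending here [6, 7, 9, 10, 2, 2, 7, 2, 9, 5] sum 59, len 10
add 12: shortest ending here [9, 10, 2, 2, 7, 2, 9, 5, 12] sum 58, len 9
add 10: shortest ending here [10, 2, 2, 7, 2, 9, 5, 12, 10] sum 59, len 9
add 8: shortest ending here [2, 2, 7, 2, 9, 5, 12, 10, 8] sum 57, len 9
add 10: shortest ending here [2, 9, 5, 12, 10, 8, 10] sum 56, len 7
add 3: shortest ending here [9, 5, 12, 10, 8, 10, 3] sum 57, len 7
Shortest qualifying length: 7.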